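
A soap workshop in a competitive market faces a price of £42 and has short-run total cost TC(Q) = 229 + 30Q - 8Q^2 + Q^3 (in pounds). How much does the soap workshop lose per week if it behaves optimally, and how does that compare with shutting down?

AVC = 30 - 8Q + Q^2; min AVC = £14 at Q = 4. Since P = £42 ≥ min AVC, the firm produces.
MC = 30 - 16Q + 3Q^2. Setting P = MC and taking the root on the rising branch gives Q* = 6.
TR = 42·6 = 252. TC = 229 + 108 = 337. Profit = 252 − 337 = -£85.
Shutting down would mean losing the fixed cost of £229, so operating at a loss of £85 is better by £144.

Profit = -£85 at Q = 6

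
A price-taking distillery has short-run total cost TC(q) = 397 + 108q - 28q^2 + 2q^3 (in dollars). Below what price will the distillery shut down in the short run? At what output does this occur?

The shutdown price is the minimum of AVC. VC = 108q - 28q^2 + 2q^3, so AVC = 108 - 28q + 2q^2.
dAVC/dq = -28 + 4q = 0 gives q = 7. min AVC = 108 - 28·7 + 2·7^2 = 10.
For P < $10 the firm produces nothing.

$10 per unit, at q = 7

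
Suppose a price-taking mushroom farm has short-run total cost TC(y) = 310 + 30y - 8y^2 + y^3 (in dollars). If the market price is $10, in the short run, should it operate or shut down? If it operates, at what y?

Variable cost is VC = 30y - 8y^2 + y^3, so AVC = VC/y = 30 - 8y + y^2 and MC = dTC/dy = 30 - 16y + 3y^2.
AVC is minimized where dAVC/dy = -8 + 2y = 0, at y = 4; min AVC = 30 - 8·4 + 4^2 = $14.
P = $10 lies below min AVC = $14; no output level covers variable cost.
Best response: produce nothing and absorb the $310 fixed cost.

Shut down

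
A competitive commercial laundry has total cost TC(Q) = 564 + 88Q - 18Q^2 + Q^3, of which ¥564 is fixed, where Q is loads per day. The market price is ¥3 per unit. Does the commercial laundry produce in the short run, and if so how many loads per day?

Shut down

Strip out fixed cost: VC = 88Q - 18Q^2 + Q^3. Then AVC = 88 - 18Q + Q^2 and MC = 88 - 36Q + 3Q^2.
AVC is minimized where dAVC/dQ = -18 + 2Q = 0, at Q = 9; min AVC = 88 - 18·9 + 9^2 = ¥7.
With P < min AVC (¥3 < ¥7), every unit sold adds to the loss.
The firm minimizes its loss by shutting down and losing only its fixed cost of ¥564.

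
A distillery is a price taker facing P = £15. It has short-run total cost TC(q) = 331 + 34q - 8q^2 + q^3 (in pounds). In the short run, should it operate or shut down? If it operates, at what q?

Variable cost is VC = 34q - 8q^2 + q^3, so AVC = VC/q = 34 - 8q + q^2 and MC = dTC/dq = 34 - 16q + 3q^2.
The AVC parabola has its vertex at q = 8/2 = 4, where AVC = 34 - 8·4 + 4^2 = £18.
Since P = £15 < min AVC = £18, price fails to cover variable cost at any output.
Best response: produce nothing and absorb the £331 fixed cost.

Shut down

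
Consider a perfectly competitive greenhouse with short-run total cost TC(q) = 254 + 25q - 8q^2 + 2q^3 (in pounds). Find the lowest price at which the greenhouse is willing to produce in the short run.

The firm shuts down when price falls below the minimum of average variable cost. AVC = VC/q = 25 - 8q + 2q^2.
dAVC/dq = -8 + 4q = 0 gives q = 2. min AVC = 25 - 8·2 + 2·2^2 = 17.
For P < £17 the firm produces nothing.

£17 per unit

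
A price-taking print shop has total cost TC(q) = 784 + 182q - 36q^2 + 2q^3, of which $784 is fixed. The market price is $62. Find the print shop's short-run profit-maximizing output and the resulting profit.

AVC = 182 - 36q + 2q^2 has its minimum $20 at q = 9; price $62 clears that bar, so the firm operates.
MC = 182 - 72q + 6q^2. Setting P = MC and taking the root on the rising branch gives q* = 10.
TR = 62·10 = 620. TC = 784 + 220 = 1004. Profit = 620 − 1004 = -$384.
By producing, the firm covers all variable cost plus $400 of fixed cost; shutting down would lose the full $784.

Profit = -$384 at q = 10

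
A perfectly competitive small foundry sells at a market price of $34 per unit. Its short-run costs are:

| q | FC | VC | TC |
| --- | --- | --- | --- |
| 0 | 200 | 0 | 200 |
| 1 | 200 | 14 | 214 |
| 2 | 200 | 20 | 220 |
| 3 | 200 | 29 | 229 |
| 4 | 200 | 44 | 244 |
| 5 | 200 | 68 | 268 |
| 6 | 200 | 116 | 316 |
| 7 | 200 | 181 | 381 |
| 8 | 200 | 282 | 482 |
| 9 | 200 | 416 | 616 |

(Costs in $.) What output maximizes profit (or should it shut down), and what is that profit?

q = 5; profit = -$98

Profit at each row (π = 34q − TC): q=0: -200; q=1: -180; q=2: -152; q=3: -127; q=4: -108; q=5: -98; q=6: -112; q=7: -143; q=8: -210; q=9: -310.
Profit is maximized at q = 5. AVC there is 68/5 = $13.60 ≤ P, so producing beats shutting down (which would give -$200).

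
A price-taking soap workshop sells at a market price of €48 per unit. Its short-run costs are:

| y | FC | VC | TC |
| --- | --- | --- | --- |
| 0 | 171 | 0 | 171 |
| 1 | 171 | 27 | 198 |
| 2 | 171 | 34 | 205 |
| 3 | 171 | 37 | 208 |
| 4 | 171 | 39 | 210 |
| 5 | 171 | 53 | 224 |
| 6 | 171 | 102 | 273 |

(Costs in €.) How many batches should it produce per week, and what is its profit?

Compute π = P·y − TC at each output: y=0: -171; y=1: -150; y=2: -109; y=3: -64; y=4: -18; y=5: 16; y=6: 15.
Profit is maximized at y = 5. AVC there is 53/5 = €10.60 ≤ P, so producing beats shutting down (which would give -€171).

y = 5; profit = €16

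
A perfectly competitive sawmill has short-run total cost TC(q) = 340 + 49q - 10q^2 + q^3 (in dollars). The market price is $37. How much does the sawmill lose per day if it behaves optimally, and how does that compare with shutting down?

Profit = -$268 at q = 6

AVC = 49 - 10q + q^2; min AVC = $24 at q = 5. Since P = $37 ≥ min AVC, the firm produces.
MC = 49 - 20q + 3q^2. Setting P = MC and taking the root on the rising branch gives q* = 6.
TR = 37·6 = 222. TC = 340 + 150 = 490. Profit = 222 − 490 = -$268.
By producing, the firm covers all variable cost plus $72 of fixed cost; shutting down would lose the full $340.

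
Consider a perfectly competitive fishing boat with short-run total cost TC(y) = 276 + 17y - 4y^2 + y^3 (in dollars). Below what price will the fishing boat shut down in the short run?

$13 per unit

The shutdown price is the minimum of AVC. VC = 17y - 4y^2 + y^3, so AVC = 17 - 4y + y^2.
At the minimum of AVC, MC = AVC. MC = 17 - 8y + 3y^2; setting MC = AVC gives 2y^2 - 4y = 0, so y = 2. min AVC = 13.
The firm shuts down for any P below $13.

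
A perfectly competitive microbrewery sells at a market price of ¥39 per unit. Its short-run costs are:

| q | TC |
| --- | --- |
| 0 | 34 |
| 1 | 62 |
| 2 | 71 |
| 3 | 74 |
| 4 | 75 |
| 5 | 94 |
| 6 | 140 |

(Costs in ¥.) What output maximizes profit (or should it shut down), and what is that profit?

q = 5; profit = ¥101

Profit at each row (π = 39q − TC): q=0: -34; q=1: -23; q=2: 7; q=3: 43; q=4: 81; q=5: 101; q=6: 94.
Profit is maximized at q = 5. AVC there is 60/5 = ¥12 ≤ P, so producing beats shutting down (which would give -¥34).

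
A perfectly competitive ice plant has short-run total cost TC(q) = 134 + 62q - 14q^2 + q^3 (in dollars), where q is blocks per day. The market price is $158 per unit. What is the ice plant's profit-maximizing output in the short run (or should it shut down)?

Strip out fixed cost: VC = 62q - 14q^2 + q^3. Then AVC = 62 - 14q + q^2 and MC = 62 - 28q + 3q^2.
AVC is minimized where dAVC/dq = -14 + 2q = 0, at q = 7; min AVC = 62 - 14·7 + 7^2 = $13.
P = $158 exceeds min AVC = $13, so the firm stays open.
P = MC gives -96 - 28q + 3q^2 = 0, with roots -8/3 and 12. Take the larger (rising MC): q* = 12.
Check: AVC at q = 12 is $38 ≤ P, so revenue covers variable cost.
Profit = P·q − TC = 158·12 − 590 = $1306.

Produce at q = 12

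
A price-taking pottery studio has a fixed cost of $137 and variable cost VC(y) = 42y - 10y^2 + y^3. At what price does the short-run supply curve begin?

$17 per unit

Short-run supply begins at min AVC. From VC = 42y - 10y^2 + y^3, AVC = 42 - 10y + y^2.
dAVC/dy = -10 + 2y = 0 gives y = 5. min AVC = 42 - 10·5 + 5^2 = 17.
The firm shuts down for any P below $17.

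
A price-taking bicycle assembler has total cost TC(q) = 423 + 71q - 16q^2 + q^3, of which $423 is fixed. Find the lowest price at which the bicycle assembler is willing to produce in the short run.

$7 per unit

The firm shuts down when price falls below the minimum of average variable cost. AVC = VC/q = 71 - 16q + q^2.
dAVC/dq = -16 + 2q = 0 gives q = 8. min AVC = 71 - 16·8 + 8^2 = 7.
The firm shuts down for any P below $7.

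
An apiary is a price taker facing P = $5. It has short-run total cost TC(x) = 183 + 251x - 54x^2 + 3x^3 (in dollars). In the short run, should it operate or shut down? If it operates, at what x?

Strip out fixed cost: VC = 251x - 54x^2 + 3x^3. Then AVC = 251 - 54x + 3x^2 and MC = 251 - 108x + 9x^2.
The AVC parabola has its vertex at x = 54/6 = 9, where AVC = 251 - 54·9 + 3·9^2 = $8.
Since P = $5 < min AVC = $8, price fails to cover variable cost at any output.
The firm minimizes its loss by shutting down and losing only its fixed cost of $183.

Shut down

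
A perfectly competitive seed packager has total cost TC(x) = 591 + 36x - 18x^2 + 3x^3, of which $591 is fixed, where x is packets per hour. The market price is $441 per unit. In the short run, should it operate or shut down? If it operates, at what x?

Produce at x = 9

Strip out fixed cost: VC = 36x - 18x^2 + 3x^3. Then AVC = 36 - 18x + 3x^2 and MC = 36 - 36x + 9x^2.
AVC hits its minimum where MC = AVC, at x = 3, giving min AVC = 36 - 18·3 + 3·3^2 = $9.
Because $441 ≥ $9, revenue can cover variable cost; the firm operates.
P = MC gives -405 - 36x + 9x^2 = 0, with roots -5 and 9. Take the larger (rising MC): x* = 9.
Check: AVC at x = 9 is $117 ≤ P, so revenue covers variable cost.
Profit = P·x − TC = 441·9 − 1644 = $2325.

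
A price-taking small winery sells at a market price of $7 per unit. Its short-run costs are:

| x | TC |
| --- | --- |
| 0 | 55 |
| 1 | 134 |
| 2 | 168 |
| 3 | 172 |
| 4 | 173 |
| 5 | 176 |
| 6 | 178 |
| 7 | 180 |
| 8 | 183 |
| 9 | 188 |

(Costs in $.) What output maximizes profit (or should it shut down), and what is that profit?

x = 0 (shut down); profit = -$55

Compute π = P·x − TC at each output: x=0: -55; x=1: -127; x=2: -154; x=3: -151; x=4: -145; x=5: -141; x=6: -136; x=7: -131; x=8: -127; x=9: -125.
Profit is highest at x = 0. Equivalently, the lowest AVC in the table is 133/9 ≈ $14.78 at x = 9, and P = $7 falls below it — price never covers variable cost, so the firm shuts down and loses only its fixed cost.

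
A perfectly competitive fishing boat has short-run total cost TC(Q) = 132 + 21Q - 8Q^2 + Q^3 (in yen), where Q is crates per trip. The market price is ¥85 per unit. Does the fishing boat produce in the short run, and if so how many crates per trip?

From TC, MC = TC'(Q) = 21 - 16Q + 3Q^2 and AVC = VC/Q = 21 - 8Q + Q^2.
AVC is minimized where dAVC/dQ = -8 + 2Q = 0, at Q = 4; min AVC = 21 - 8·4 + 4^2 = ¥5.
P = ¥85 exceeds min AVC = ¥5, so the firm stays open.
Set P = MC: 85 = 21 - 16Q + 3Q^2 → -64 - 16Q + 3Q^2 = 0. The roots are Q = -8/3 and Q = 8; the profit-maximizing output is on the rising part of MC, so Q* = 8.
Check: AVC at Q = 8 is ¥21 ≤ P, so revenue covers variable cost.
Profit = P·Q − TC = 85·8 − 300 = ¥380.

Produce at Q = 8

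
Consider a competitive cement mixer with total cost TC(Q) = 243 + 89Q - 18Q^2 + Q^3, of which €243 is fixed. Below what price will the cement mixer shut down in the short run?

Short-run supply begins at min AVC. From VC = 89Q - 18Q^2 + Q^3, AVC = 89 - 18Q + Q^2.
dAVC/dQ = -18 + 2Q = 0 gives Q = 9. min AVC = 89 - 18·9 + 9^2 = 8.
So the shutdown price is €8.

€8 per unit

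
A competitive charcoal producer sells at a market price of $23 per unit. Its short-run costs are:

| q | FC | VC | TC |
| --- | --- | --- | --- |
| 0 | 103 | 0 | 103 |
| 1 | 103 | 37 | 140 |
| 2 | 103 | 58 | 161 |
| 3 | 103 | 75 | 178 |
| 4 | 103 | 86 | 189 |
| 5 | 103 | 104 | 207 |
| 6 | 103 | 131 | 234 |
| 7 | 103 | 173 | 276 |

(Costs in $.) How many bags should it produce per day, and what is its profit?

Tabulate TR − TC: q=0: -103; q=1: -117; q=2: -115; q=3: -109; q=4: -97; q=5: -92; q=6: -96; q=7: -115.
Profit is maximized at q = 5. AVC there is 104/5 = $20.80 ≤ P, so producing beats shutting down (which would give -$103).

q = 5; profit = -$92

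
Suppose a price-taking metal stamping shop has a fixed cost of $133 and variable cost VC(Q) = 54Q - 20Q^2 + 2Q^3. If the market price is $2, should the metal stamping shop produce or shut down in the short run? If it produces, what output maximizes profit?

Variable cost is VC = 54Q - 20Q^2 + 2Q^3, so AVC = VC/Q = 54 - 20Q + 2Q^2 and MC = dTC/dQ = 54 - 40Q + 6Q^2.
AVC hits its minimum where MC = AVC, at Q = 5, giving min AVC = 54 - 20·5 + 2·5^2 = $4.
P = $2 lies below min AVC = $4; no output level covers variable cost.
The firm minimizes its loss by shutting down and losing only its fixed cost of $133.

Shut down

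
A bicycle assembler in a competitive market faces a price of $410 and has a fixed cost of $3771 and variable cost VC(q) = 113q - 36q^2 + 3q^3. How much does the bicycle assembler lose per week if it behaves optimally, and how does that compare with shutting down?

Profit = -$141 at q = 11

AVC = 113 - 36q + 3q^2; min AVC = $5 at q = 6. Since P = $410 ≥ min AVC, the firm produces.
MC = 113 - 72q + 9q^2. Setting P = MC and taking the root on the rising branch gives q* = 11.
TR = 410·11 = 4510. TC = 3771 + 880 = 4651. Profit = 4510 − 4651 = -$141.
Shutting down would mean losing the fixed cost of $3771, so operating at a loss of $141 is better by $3630.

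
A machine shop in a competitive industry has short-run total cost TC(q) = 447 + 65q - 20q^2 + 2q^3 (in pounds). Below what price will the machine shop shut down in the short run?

The firm shuts down when price falls below the minimum of average variable cost. AVC = VC/q = 65 - 20q + 2q^2.
dAVC/dq = -20 + 4q = 0 gives q = 5. min AVC = 65 - 20·5 + 2·5^2 = 15.
The firm shuts down for any P below £15.

£15 per unit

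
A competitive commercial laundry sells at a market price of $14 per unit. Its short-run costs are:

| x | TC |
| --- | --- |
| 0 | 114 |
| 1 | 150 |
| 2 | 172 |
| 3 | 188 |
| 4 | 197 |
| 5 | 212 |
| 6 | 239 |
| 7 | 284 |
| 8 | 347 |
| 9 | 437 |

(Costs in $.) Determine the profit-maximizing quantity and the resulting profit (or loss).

Tabulate TR − TC: x=0: -114; x=1: -136; x=2: -144; x=3: -146; x=4: -141; x=5: -142; x=6: -155; x=7: -186; x=8: -235; x=9: -311.
Profit is highest at x = 0. Equivalently, the lowest AVC in the table is 98/5 ≈ $19.60 at x = 5, and P = $14 falls below it — price never covers variable cost, so the firm shuts down and loses only its fixed cost.

x = 0 (shut down); profit = -$114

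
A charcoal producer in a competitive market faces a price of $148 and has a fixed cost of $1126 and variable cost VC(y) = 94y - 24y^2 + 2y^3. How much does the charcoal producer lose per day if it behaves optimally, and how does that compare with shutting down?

Profit = -$154 at y = 9

AVC = 94 - 24y + 2y^2; min AVC = $22 at y = 6. Since P = $148 ≥ min AVC, the firm produces.
MC = 94 - 48y + 6y^2. Setting P = MC and taking the root on the rising branch gives y* = 9.
TR = 148·9 = 1332. TC = 1126 + 360 = 1486. Profit = 1332 − 1486 = -$154.
That loss of $154 beats the $1126 the firm would lose by shutting down; producing recovers $972 of fixed cost.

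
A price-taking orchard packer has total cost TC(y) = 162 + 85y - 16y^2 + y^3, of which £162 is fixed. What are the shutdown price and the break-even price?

AVC = 85 - 16y + y^2; minimized at y = 8, giving min AVC = £21. That is the shutdown price.
ATC = 162/y + 85 - 16y + y^2. Setting dATC/dy = −162/y^2 − 16 + 2y = 0 gives y = 9 (since 2·9^3 − 16·9^2 = 162).
min ATC = 162/9 + 85 − 16·9 + 9^2 = £40. That is the break-even price.
Between these two prices the firm operates at a loss; above £40 it earns a profit.

Shutdown price = £21; break-even price = £40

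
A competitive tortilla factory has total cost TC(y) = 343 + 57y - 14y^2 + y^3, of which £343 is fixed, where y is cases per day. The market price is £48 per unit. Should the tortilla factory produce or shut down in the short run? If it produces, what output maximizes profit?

Strip out fixed cost: VC = 57y - 14y^2 + y^3. Then AVC = 57 - 14y + y^2 and MC = 57 - 28y + 3y^2.
AVC hits its minimum where MC = AVC, at y = 7, giving min AVC = 57 - 14·7 + 7^2 = £8.
P = £48 exceeds min AVC = £8, so the firm stays open.
Set P = MC: 48 = 57 - 28y + 3y^2 → 9 - 28y + 3y^2 = 0. The roots are y = 1/3 and y = 9; the profit-maximizing output is on the rising part of MC, so y* = 9.
Check: AVC at y = 9 is £12 ≤ P, so revenue covers variable cost.
Profit = P·y − TC = 48·9 − 451 = -£19, a loss, but smaller than the £343 fixed cost the firm would lose by shutting down.

Produce at y = 9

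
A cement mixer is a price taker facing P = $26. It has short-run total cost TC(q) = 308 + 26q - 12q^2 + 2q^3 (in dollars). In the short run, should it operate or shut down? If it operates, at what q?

Variable cost is VC = 26q - 12q^2 + 2q^3, so AVC = VC/q = 26 - 12q + 2q^2 and MC = dTC/dq = 26 - 24q + 6q^2.
AVC is minimized where dAVC/dq = -12 + 4q = 0, at q = 3; min AVC = 26 - 12·3 + 2·3^2 = $8.
P = $26 exceeds min AVC = $8, so the firm stays open.
Set P = MC: 26 = 26 - 24q + 6q^2 → -24q + 6q^2 = 0. The roots are q = 0 and q = 4; the profit-maximizing output is on the rising part of MC, so q* = 4.
Check: AVC at q = 4 is $10 ≤ P, so revenue covers variable cost.
Profit = P·q − TC = 26·4 − 348 = -$244, a loss, but smaller than the $308 fixed cost the firm would lose by shutting down.

Produce at q = 4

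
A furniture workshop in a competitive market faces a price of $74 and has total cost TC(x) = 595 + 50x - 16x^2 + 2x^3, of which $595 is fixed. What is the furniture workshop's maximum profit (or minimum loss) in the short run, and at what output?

AVC = 50 - 16x + 2x^2; min AVC = $18 at x = 4. Since P = $74 ≥ min AVC, the firm produces.
MC = 50 - 32x + 6x^2. Setting P = MC and taking the root on the rising branch gives x* = 6.
TR = 74·6 = 444. TC = 595 + 156 = 751. Profit = 444 − 751 = -$307.
That loss of $307 beats the $595 the firm would lose by shutting down; producing recovers $288 of fixed cost.

Profit = -$307 at x = 6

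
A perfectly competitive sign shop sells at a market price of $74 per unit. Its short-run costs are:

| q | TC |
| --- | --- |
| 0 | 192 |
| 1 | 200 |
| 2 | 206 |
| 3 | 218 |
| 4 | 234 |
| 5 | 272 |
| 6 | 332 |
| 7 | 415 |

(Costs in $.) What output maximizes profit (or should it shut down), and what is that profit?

q = 6; profit = $112

Tabulate TR − TC: q=0: -192; q=1: -126; q=2: -58; q=3: 4; q=4: 62; q=5: 98; q=6: 112; q=7: 103.
Profit is maximized at q = 6. AVC there is 140/6 = $23.33 ≤ P, so producing beats shutting down (which would give -$192).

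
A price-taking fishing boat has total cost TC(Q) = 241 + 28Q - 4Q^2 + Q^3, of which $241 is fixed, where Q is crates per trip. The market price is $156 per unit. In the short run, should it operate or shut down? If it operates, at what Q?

Produce at Q = 8

Variable cost is VC = 28Q - 4Q^2 + Q^3, so AVC = VC/Q = 28 - 4Q + Q^2 and MC = dTC/dQ = 28 - 8Q + 3Q^2.
The AVC parabola has its vertex at Q = 4/2 = 2, where AVC = 28 - 4·2 + 2^2 = $24.
Because $156 ≥ $24, revenue can cover variable cost; the firm operates.
Set P = MC: 156 = 28 - 8Q + 3Q^2 → -128 - 8Q + 3Q^2 = 0. The roots are Q = -16/3 and Q = 8; the profit-maximizing output is on the rising part of MC, so Q* = 8.
Check: AVC at Q = 8 is $60 ≤ P, so revenue covers variable cost.
Profit = P·Q − TC = 156·8 − 721 = $527.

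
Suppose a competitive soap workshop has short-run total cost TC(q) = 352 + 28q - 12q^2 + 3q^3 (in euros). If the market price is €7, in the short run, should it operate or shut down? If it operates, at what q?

Shut down

Variable cost is VC = 28q - 12q^2 + 3q^3, so AVC = VC/q = 28 - 12q + 3q^2 and MC = dTC/dq = 28 - 24q + 9q^2.
AVC hits its minimum where MC = AVC, at q = 2, giving min AVC = 28 - 12·2 + 3·2^2 = €16.
Since P = €7 < min AVC = €16, price fails to cover variable cost at any output.
Shutting down limits the loss to fixed cost, €352.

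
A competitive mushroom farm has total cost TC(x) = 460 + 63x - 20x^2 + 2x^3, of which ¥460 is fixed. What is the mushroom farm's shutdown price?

¥13 per unit

The firm shuts down when price falls below the minimum of average variable cost. AVC = VC/x = 63 - 20x + 2x^2.
dAVC/dx = -20 + 4x = 0 gives x = 5. min AVC = 63 - 20·5 + 2·5^2 = 13.
So the shutdown price is ¥13.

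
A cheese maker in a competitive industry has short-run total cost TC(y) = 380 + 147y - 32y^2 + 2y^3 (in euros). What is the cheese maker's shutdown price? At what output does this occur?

€19 per unit, at y = 8

The shutdown price is the minimum of AVC. VC = 147y - 32y^2 + 2y^3, so AVC = 147 - 32y + 2y^2.
At the minimum of AVC, MC = AVC. MC = 147 - 64y + 6y^2; setting MC = AVC gives 4y^2 - 32y = 0, so y = 8. min AVC = 19.
The firm shuts down for any P below €19.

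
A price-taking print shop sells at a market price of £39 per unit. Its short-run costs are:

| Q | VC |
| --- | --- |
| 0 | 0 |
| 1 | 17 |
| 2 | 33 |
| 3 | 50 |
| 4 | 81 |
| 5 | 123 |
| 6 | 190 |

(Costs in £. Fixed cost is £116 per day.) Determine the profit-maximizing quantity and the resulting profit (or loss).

Tabulate TR − TC: Q=0: -116; Q=1: -94; Q=2: -71; Q=3: -49; Q=4: -41; Q=5: -44; Q=6: -72.
Profit is maximized at Q = 4. AVC there is 81/4 = £20.25 ≤ P, so producing beats shutting down (which would give -£116).

Q = 4; profit = -£41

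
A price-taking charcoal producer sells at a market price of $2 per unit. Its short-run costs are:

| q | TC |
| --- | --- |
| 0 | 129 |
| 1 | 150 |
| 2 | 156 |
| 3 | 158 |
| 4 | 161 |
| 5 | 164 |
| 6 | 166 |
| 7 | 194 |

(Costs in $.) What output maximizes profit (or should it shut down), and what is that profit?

Profit at each row (π = 2q − TC): q=0: -129; q=1: -148; q=2: -152; q=3: -152; q=4: -153; q=5: -154; q=6: -154; q=7: -180.
Profit is highest at q = 0. Equivalently, the lowest AVC in the table is 37/6 ≈ $6.17 at q = 6, and P = $2 falls below it — price never covers variable cost, so the firm shuts down and loses only its fixed cost.

q = 0 (shut down); profit = -$129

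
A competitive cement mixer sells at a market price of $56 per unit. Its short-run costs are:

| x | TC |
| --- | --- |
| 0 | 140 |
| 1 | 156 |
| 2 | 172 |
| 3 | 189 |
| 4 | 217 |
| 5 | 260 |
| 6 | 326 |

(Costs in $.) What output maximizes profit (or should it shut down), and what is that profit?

Compute π = P·x − TC at each output: x=0: -140; x=1: -100; x=2: -60; x=3: -21; x=4: 7; x=5: 20; x=6: 10.
Profit is maximized at x = 5. AVC there is 120/5 = $24 ≤ P, so producing beats shutting down (which would give -$140).

x = 5; profit = $20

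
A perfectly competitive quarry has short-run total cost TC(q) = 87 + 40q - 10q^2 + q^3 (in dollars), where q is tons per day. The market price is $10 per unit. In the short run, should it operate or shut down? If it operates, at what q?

Shut down

Variable cost is VC = 40q - 10q^2 + q^3, so AVC = VC/q = 40 - 10q + q^2 and MC = dTC/dq = 40 - 20q + 3q^2.
AVC hits its minimum where MC = AVC, at q = 5, giving min AVC = 40 - 10·5 + 5^2 = $15.
P = $10 lies below min AVC = $15; no output level covers variable cost.
The firm minimizes its loss by shutting down and losing only its fixed cost of $87.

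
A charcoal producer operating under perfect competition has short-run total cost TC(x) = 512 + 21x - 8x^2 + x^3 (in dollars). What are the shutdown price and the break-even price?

AVC = 21 - 8x + x^2; minimized at x = 4, giving min AVC = $5. That is the shutdown price.
ATC = 512/x + 21 - 8x + x^2. Setting dATC/dx = −512/x^2 − 8 + 2x = 0 gives x = 8 (since 2·8^3 − 8·8^2 = 512).
min ATC = 512/8 + 21 − 8·8 + 8^2 = $85. That is the break-even price.
Between these two prices the firm operates at a loss; above $85 it earns a profit.

Shutdown price = $5; break-even price = $85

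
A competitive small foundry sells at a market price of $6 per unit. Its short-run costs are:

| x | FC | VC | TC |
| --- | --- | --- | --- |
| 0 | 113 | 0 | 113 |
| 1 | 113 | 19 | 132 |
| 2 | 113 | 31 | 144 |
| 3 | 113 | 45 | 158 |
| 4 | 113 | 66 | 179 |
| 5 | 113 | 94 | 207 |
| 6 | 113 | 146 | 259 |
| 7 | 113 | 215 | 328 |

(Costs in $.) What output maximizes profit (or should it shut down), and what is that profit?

x = 0 (shut down); profit = -$113

Tabulate TR − TC: x=0: -113; x=1: -126; x=2: -132; x=3: -140; x=4: -155; x=5: -177; x=6: -223; x=7: -286.
Profit is highest at x = 0. Equivalently, the lowest AVC in the table is 45/3 ≈ $15 at x = 3, and P = $6 falls below it — price never covers variable cost, so the firm shuts down and loses only its fixed cost.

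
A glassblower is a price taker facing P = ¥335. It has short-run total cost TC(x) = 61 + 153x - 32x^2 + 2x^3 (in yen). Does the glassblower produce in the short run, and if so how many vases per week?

Produce at x = 13

Strip out fixed cost: VC = 153x - 32x^2 + 2x^3. Then AVC = 153 - 32x + 2x^2 and MC = 153 - 64x + 6x^2.
AVC hits its minimum where MC = AVC, at x = 8, giving min AVC = 153 - 32·8 + 2·8^2 = ¥25.
Since P = ¥335 ≥ min AVC = ¥25, price covers variable cost and the firm should produce.
Solving P = MC: -182 - 64x + 6x^2 = 0 ⇒ x = -7/3 or 13. On the upward-sloping branch, x* = 13.
Check: AVC at x = 13 is ¥75 ≤ P, so revenue covers variable cost.
Profit = P·x − TC = 335·13 − 1036 = ¥3319.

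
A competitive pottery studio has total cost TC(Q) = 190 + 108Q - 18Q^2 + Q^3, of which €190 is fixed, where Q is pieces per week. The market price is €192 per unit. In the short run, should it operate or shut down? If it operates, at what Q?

Variable cost is VC = 108Q - 18Q^2 + Q^3, so AVC = VC/Q = 108 - 18Q + Q^2 and MC = dTC/dQ = 108 - 36Q + 3Q^2.
The AVC parabola has its vertex at Q = 18/2 = 9, where AVC = 108 - 18·9 + 9^2 = €27.
P = €192 exceeds min AVC = €27, so the firm stays open.
Solving P = MC: -84 - 36Q + 3Q^2 = 0 ⇒ Q = -2 or 14. On the upward-sloping branch, Q* = 14.
Check: AVC at Q = 14 is €52 ≤ P, so revenue covers variable cost.
Profit = P·Q − TC = 192·14 − 918 = €1770.

Produce at Q = 14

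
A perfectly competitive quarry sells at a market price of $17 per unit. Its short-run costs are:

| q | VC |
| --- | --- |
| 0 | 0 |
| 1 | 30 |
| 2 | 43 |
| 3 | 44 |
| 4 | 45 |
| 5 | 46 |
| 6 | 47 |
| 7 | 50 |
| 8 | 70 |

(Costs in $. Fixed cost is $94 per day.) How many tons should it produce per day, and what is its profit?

q = 7; profit = -$25

Tabulate TR − TC: q=0: -94; q=1: -107; q=2: -103; q=3: -87; q=4: -71; q=5: -55; q=6: -39; q=7: -25; q=8: -28.
Profit is maximized at q = 7. AVC there is 50/7 = $7.14 ≤ P, so producing beats shutting down (which would give -$94).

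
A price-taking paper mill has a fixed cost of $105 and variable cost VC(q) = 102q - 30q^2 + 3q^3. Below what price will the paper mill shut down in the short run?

$27 per unit

Short-run supply begins at min AVC. From VC = 102q - 30q^2 + 3q^3, AVC = 102 - 30q + 3q^2.
At the minimum of AVC, MC = AVC. MC = 102 - 60q + 9q^2; setting MC = AVC gives 6q^2 - 30q = 0, so q = 5. min AVC = 27.
The firm shuts down for any P below $27.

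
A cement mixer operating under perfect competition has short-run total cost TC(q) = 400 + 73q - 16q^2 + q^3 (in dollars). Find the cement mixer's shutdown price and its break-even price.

AVC = 73 - 16q + q^2; minimized at q = 8, giving min AVC = $9. That is the shutdown price.
ATC = 400/q + 73 - 16q + q^2. Setting dATC/dq = −400/q^2 − 16 + 2q = 0 gives q = 10 (since 2·10^3 − 16·10^2 = 400).
min ATC = 400/10 + 73 − 16·10 + 10^2 = $53. That is the break-even price.
For $9 ≤ P < $53 the firm produces at a loss; below $9 it shuts down.

Shutdown price = $9; break-even price = $53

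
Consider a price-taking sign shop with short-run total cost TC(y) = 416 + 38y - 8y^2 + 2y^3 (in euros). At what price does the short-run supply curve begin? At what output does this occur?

€30 per unit, at y = 2

The firm shuts down when price falls below the minimum of average variable cost. AVC = VC/y = 38 - 8y + 2y^2.
dAVC/dy = -8 + 4y = 0 gives y = 2. min AVC = 38 - 8·2 + 2·2^2 = 30.
For P < €30 the firm produces nothing.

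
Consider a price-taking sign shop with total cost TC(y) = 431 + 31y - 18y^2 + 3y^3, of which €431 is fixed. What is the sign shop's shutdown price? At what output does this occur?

€4 per unit, at y = 3

The firm shuts down when price falls below the minimum of average variable cost. AVC = VC/y = 31 - 18y + 3y^2.
At the minimum of AVC, MC = AVC. MC = 31 - 36y + 9y^2; setting MC = AVC gives 6y^2 - 18y = 0, so y = 3. min AVC = 4.
So the shutdown price is €4.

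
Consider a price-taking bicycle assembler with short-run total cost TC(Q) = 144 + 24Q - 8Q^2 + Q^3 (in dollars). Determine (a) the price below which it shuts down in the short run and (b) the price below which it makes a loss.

Shutdown price = $8; break-even price = $36

Shutdown price = min AVC. AVC = 24 - 8Q + Q^2, with vertex at Q = 4 and minimum $8.
ATC = 144/Q + 24 - 8Q + Q^2. Setting dATC/dQ = −144/Q^2 − 8 + 2Q = 0 gives Q = 6 (since 2·6^3 − 8·6^2 = 144).
min ATC = 144/6 + 24 − 8·6 + 6^2 = $36. That is the break-even price.
For $8 ≤ P < $36 the firm produces at a loss; below $8 it shuts down.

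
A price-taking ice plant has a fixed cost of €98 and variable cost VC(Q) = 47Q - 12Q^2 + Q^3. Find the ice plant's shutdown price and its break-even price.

Shutdown price = min AVC. AVC = 47 - 12Q + Q^2, with vertex at Q = 6 and minimum €11.
ATC = 98/Q + 47 - 12Q + Q^2. Setting dATC/dQ = −98/Q^2 − 12 + 2Q = 0 gives Q = 7 (since 2·7^3 − 12·7^2 = 98).
min ATC = 98/7 + 47 − 12·7 + 7^2 = €26. That is the break-even price.
For €11 ≤ P < €26 the firm produces at a loss; below €11 it shuts down.

Shutdown price = €11; break-even price = €26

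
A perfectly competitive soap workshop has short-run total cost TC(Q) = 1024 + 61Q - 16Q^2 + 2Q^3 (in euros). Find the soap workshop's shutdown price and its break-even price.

Shutdown price = €29; break-even price = €189

AVC = 61 - 16Q + 2Q^2; minimized at Q = 4, giving min AVC = €29. That is the shutdown price.
ATC = 1024/Q + 61 - 16Q + 2Q^2. Setting dATC/dQ = −1024/Q^2 − 16 + 4Q = 0 gives Q = 8 (since 4·8^3 − 16·8^2 = 1024).
min ATC = 1024/8 + 61 − 16·8 + 2·8^2 = €189. That is the break-even price.
For €29 ≤ P < €189 the firm produces at a loss; below €29 it shuts down.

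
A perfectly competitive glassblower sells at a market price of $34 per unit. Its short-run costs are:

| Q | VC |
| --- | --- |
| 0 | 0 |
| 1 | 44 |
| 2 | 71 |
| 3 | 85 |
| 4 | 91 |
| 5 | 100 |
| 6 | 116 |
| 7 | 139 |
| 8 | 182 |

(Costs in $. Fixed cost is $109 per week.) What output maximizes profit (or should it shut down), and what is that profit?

Q = 7; profit = -$10

Tabulate TR − TC: Q=0: -109; Q=1: -119; Q=2: -112; Q=3: -92; Q=4: -64; Q=5: -39; Q=6: -21; Q=7: -10; Q=8: -19.
Profit is maximized at Q = 7. AVC there is 139/7 = $19.86 ≤ P, so producing beats shutting down (which would give -$109).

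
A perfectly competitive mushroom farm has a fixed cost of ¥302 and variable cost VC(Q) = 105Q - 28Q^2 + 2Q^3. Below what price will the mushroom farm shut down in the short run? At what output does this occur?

Short-run supply begins at min AVC. From VC = 105Q - 28Q^2 + 2Q^3, AVC = 105 - 28Q + 2Q^2.
dAVC/dQ = -28 + 4Q = 0 gives Q = 7. min AVC = 105 - 28·7 + 2·7^2 = 7.
So the shutdown price is ¥7.

¥7 per unit, at Q = 7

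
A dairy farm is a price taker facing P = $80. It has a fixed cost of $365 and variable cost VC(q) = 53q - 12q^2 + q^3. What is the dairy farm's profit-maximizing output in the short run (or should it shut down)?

From TC, MC = TC'(q) = 53 - 24q + 3q^2 and AVC = VC/q = 53 - 12q + q^2.
AVC is minimized where dAVC/dq = -12 + 2q = 0, at q = 6; min AVC = 53 - 12·6 + 6^2 = $17.
Since P = $80 ≥ min AVC = $17, price covers variable cost and the firm should produce.
P = MC gives -27 - 24q + 3q^2 = 0, with roots -1 and 9. Take the larger (rising MC): q* = 9.
Check: AVC at q = 9 is $26 ≤ P, so revenue covers variable cost.
Profit = P·q − TC = 80·9 − 599 = $121.

Produce at q = 9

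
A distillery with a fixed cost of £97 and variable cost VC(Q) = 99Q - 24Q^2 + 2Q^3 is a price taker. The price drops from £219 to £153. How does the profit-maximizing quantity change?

Output falls from 10 to 9

MC = 99 - 48Q + 6Q^2; the shutdown threshold is min AVC = £27 (at Q = 6).
With P = £219 above the shutdown price, P = MC gives Q = 10.
At P = £153 ≥ min AVC, set P = MC: Q = 9. The firm stays open but cuts output.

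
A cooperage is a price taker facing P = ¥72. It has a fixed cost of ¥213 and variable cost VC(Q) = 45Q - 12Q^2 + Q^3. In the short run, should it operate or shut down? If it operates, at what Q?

Produce at Q = 9

From TC, MC = TC'(Q) = 45 - 24Q + 3Q^2 and AVC = VC/Q = 45 - 12Q + Q^2.
AVC hits its minimum where MC = AVC, at Q = 6, giving min AVC = 45 - 12·6 + 6^2 = ¥9.
P = ¥72 exceeds min AVC = ¥9, so the firm stays open.
P = MC gives -27 - 24Q + 3Q^2 = 0, with roots -1 and 9. Take the larger (rising MC): Q* = 9.
Check: AVC at Q = 9 is ¥18 ≤ P, so revenue covers variable cost.
Profit = P·Q − TC = 72·9 − 375 = ¥273.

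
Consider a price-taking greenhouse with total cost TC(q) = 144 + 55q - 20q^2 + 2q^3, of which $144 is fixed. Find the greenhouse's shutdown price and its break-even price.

Shutdown price = min AVC. AVC = 55 - 20q + 2q^2, with vertex at q = 5 and minimum $5.
ATC = 144/q + 55 - 20q + 2q^2. Setting dATC/dq = −144/q^2 − 20 + 4q = 0 gives q = 6 (since 4·6^3 − 20·6^2 = 144).
min ATC = 144/6 + 55 − 20·6 + 2·6^2 = $31. That is the break-even price.
For $5 ≤ P < $31 the firm produces at a loss; below $5 it shuts down.

Shutdown price = $5; break-even price = $31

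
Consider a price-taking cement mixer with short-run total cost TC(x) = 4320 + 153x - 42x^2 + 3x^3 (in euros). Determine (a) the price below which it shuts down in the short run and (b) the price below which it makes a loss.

Shutdown price = €6; break-even price = €441

Shutdown price = min AVC. AVC = 153 - 42x + 3x^2, with vertex at x = 7 and minimum €6.
ATC = 4320/x + 153 - 42x + 3x^2. Setting dATC/dx = −4320/x^2 − 42 + 6x = 0 gives x = 12 (since 6·12^3 − 42·12^2 = 4320).
min ATC = 4320/12 + 153 − 42·12 + 3·12^2 = €441. That is the break-even price.
For €6 ≤ P < €441 the firm produces at a loss; below €6 it shuts down.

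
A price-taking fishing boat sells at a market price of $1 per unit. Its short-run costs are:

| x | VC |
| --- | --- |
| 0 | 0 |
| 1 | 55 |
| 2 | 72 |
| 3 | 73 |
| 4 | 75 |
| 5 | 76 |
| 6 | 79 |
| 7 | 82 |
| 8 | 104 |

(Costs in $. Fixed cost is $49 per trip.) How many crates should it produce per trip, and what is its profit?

Profit at each row (π = 1x − TC): x=0: -49; x=1: -103; x=2: -119; x=3: -119; x=4: -120; x=5: -120; x=6: -122; x=7: -124; x=8: -145.
Profit is highest at x = 0. Equivalently, the lowest AVC in the table is 82/7 ≈ $11.71 at x = 7, and P = $1 falls below it — price never covers variable cost, so the firm shuts down and loses only its fixed cost.

x = 0 (shut down); profit = -$49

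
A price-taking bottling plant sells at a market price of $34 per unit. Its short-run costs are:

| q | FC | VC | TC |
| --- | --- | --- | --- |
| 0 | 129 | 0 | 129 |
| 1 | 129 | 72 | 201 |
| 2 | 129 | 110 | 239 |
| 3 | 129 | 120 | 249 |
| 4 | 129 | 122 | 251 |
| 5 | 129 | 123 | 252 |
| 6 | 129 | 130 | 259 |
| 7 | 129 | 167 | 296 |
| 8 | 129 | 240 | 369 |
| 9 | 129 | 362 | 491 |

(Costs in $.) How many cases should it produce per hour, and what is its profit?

q = 6; profit = -$55

Profit at each row (π = 34q − TC): q=0: -129; q=1: -167; q=2: -171; q=3: -147; q=4: -115; q=5: -82; q=6: -55; q=7: -58; q=8: -97; q=9: -185.
Profit is maximized at q = 6. AVC there is 130/6 = $21.67 ≤ P, so producing beats shutting down (which would give -$129).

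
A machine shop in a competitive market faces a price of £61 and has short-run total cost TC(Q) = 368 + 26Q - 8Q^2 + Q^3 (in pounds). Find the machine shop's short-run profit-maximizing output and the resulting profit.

Profit = -£74 at Q = 7

AVC = 26 - 8Q + Q^2; min AVC = £10 at Q = 4. Since P = £61 ≥ min AVC, the firm produces.
MC = 26 - 16Q + 3Q^2. Setting P = MC and taking the root on the rising branch gives Q* = 7.
TR = 61·7 = 427. TC = 368 + 133 = 501. Profit = 427 − 501 = -£74.
That loss of £74 beats the £368 the firm would lose by shutting down; producing recovers £294 of fixed cost.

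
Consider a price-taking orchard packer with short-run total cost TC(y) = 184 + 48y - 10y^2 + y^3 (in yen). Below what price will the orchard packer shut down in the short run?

The firm shuts down when price falls below the minimum of average variable cost. AVC = VC/y = 48 - 10y + y^2.
dAVC/dy = -10 + 2y = 0 gives y = 5. min AVC = 48 - 10·5 + 5^2 = 23.
The firm shuts down for any P below ¥23.

¥23 per unit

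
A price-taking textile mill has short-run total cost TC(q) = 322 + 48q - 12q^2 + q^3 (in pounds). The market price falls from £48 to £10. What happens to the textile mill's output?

AVC = 48 - 12q + q^2, minimized at q = 6 where min AVC = £12. MC = 48 - 24q + 3q^2.
At P = £48 ≥ min AVC, set P = MC on the rising branch: q = 8.
At P = £10 < min AVC = £12, price no longer covers variable cost at any output, so the firm shuts down: q = 0.

Output falls from 8 to 0 (the firm shuts down)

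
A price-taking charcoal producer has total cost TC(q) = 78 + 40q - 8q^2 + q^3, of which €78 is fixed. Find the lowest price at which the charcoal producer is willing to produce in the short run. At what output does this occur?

The firm shuts down when price falls below the minimum of average variable cost. AVC = VC/q = 40 - 8q + q^2.
At the minimum of AVC, MC = AVC. MC = 40 - 16q + 3q^2; setting MC = AVC gives 2q^2 - 8q = 0, so q = 4. min AVC = 24.
For P < €24 the firm produces nothing.

€24 per unit, at q = 4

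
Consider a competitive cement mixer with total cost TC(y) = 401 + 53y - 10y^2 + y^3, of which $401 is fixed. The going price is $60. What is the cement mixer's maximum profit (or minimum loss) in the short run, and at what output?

Profit = -$205 at y = 7

AVC = 53 - 10y + y^2 has its minimum $28 at y = 5; price $60 clears that bar, so the firm operates.
With MC = 53 - 20y + 3y^2, P = MC on the upward-sloping part at y* = 7.
TR = 60·7 = 420. TC = 401 + 224 = 625. Profit = 420 − 625 = -$205.
Shutting down would mean losing the fixed cost of $401, so operating at a loss of $205 is better by $196.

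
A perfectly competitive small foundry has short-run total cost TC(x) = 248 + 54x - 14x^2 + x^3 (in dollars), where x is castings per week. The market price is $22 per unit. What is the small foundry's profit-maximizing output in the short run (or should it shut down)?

Produce at x = 8

Variable cost is VC = 54x - 14x^2 + x^3, so AVC = VC/x = 54 - 14x + x^2 and MC = dTC/dx = 54 - 28x + 3x^2.
AVC hits its minimum where MC = AVC, at x = 7, giving min AVC = 54 - 14·7 + 7^2 = $5.
Since P = $22 ≥ min AVC = $5, price covers variable cost and the firm should produce.
Solving P = MC: 32 - 28x + 3x^2 = 0 ⇒ x = 4/3 or 8. On the upward-sloping branch, x* = 8.
Check: AVC at x = 8 is $6 ≤ P, so revenue covers variable cost.
Profit = P·x − TC = 22·8 − 296 = -$120, a loss, but smaller than the $248 fixed cost the firm would lose by shutting down.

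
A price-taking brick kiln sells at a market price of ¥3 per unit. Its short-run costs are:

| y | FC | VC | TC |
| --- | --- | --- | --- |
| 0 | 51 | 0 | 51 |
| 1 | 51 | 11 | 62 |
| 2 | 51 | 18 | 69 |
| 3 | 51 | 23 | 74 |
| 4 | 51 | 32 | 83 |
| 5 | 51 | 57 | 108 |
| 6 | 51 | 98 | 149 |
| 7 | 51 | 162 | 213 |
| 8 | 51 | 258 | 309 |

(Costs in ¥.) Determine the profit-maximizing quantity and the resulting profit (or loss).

Profit at each row (π = 3y − TC): y=0: -51; y=1: -59; y=2: -63; y=3: -65; y=4: -71; y=5: -93; y=6: -131; y=7: -192; y=8: -285.
Profit is highest at y = 0. Equivalently, the lowest AVC in the table is 23/3 ≈ ¥7.67 at y = 3, and P = ¥3 falls below it — price never covers variable cost, so the firm shuts down and loses only its fixed cost.

y = 0 (shut down); profit = -¥51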